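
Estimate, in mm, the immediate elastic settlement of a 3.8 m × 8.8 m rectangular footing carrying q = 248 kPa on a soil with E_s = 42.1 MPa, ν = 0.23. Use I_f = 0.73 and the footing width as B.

S_e ≈ 15.5 mm

Immediate (elastic) settlement: S_e = q·B·(1−ν²)/E_s · I_f.
E_s = 42.1 MPa = 42100 kPa.
S_e = 248 × 3.8 × (1 − 0.23²) / 42100 × 0.73
    = 248 × 3.8 × 0.9471 / 42100 × 0.73
    = 0.01548 m = 15.48 mm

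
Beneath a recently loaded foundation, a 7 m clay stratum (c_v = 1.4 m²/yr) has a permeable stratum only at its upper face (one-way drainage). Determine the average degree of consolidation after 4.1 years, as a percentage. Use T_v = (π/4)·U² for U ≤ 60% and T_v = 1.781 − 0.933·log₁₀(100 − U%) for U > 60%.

U ≈ 38.6 %

Drainage path length: H_d = H = 7 m (single drainage).
T_v = c_v·t/H_d² = 1.4×4.1/7² = 0.11714.
T_v = 0.11714 corresponds to the U ≤ 60% branch:
U = √(4T_v/π) = 0.3862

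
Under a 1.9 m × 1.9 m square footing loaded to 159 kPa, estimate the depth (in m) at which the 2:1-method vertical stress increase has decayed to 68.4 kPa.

2:1 spreading — at depth z the loaded area has grown by z in each plan dimension:
qB²/(B+z)² = Δσ_z ⇒ z = B(√(q/Δσ_z) − 1) = 1.9×(√(159/68.4) − 1) = 0.9968 m

z ≈ 0.997 m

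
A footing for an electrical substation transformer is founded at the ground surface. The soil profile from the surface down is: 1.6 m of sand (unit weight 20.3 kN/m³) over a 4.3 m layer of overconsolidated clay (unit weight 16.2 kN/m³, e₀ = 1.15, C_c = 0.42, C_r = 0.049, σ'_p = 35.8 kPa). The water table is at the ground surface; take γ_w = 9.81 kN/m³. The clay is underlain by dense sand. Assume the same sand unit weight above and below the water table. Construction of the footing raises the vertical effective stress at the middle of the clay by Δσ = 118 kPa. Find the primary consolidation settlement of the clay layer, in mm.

Mid-depth of clay below the ground surface: z = 1.6 + 4.3/2 = 3.75 m.
Total vertical stress at mid-clay: σ_v = 20.3×1.6 + 16.2×2.15 = 67.31 kPa.
Pore pressure: u = 9.81×(3.75 − 0) = 36.788 kPa.
Initial effective stress: σ'_0 = σ_v − u = 67.31 − 36.788 = 30.522 kPa.
Final effective stress: σ'_f = 30.522 + 118 = 148.52 kPa.
σ'_f = 148.52 > σ'_p = 35.8 kPa, so the stress path crosses the preconsolidation pressure — recompression up to σ'_p, then virgin compression beyond:
S_c = H/(1+e₀)·[C_r·log₁₀(σ'_p/σ'_0) + C_c·log₁₀(σ'_f/σ'_p)]
    = 4.3/2.15 × [0.049×log₁₀(35.8/30.522) + 0.42×log₁₀(148.52/35.8)]
    = 2 × [0.0033942 + 0.25952] = 0.5258 m

S_c ≈ 526 mm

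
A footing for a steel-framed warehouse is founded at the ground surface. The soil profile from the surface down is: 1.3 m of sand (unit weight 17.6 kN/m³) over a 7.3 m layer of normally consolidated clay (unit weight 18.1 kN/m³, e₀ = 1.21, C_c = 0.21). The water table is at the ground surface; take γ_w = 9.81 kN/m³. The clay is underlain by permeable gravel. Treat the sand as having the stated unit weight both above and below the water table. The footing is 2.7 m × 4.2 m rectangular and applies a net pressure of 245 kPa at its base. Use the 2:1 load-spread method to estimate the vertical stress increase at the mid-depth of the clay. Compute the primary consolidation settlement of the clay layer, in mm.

S_c ≈ 206 mm

Mid-depth of clay below the ground surface: z = 1.3 + 7.3/2 = 4.95 m.
Total vertical stress at mid-clay: σ_v = 17.6×1.3 + 18.1×3.65 = 88.945 kPa.
Pore pressure: u = 9.81×(4.95 − 0) = 48.56 kPa.
Initial effective stress: σ'_0 = σ_v − u = 88.945 − 48.56 = 40.385 kPa.
Stress increase at mid-clay by the 2:1 spreading method:
Δσ = qBL/((B+z)(L+z)) = 245×2.7×4.2/((2.7+4.95)(4.2+4.95)) = 39.691 kPa
Final effective stress: σ'_f = σ'_0 + Δσ = 40.385 + 39.691 = 80.076 kPa.
Normally consolidated clay, so the full stress increment lies on the virgin compression line:
S_c = C_c·H/(1+e₀)·log₁₀(σ'_f/σ'_0) = 0.21×7.3/(1+1.21)×log₁₀(80.076/40.385)
    = 0.69367 × 0.29728 = 0.2062 m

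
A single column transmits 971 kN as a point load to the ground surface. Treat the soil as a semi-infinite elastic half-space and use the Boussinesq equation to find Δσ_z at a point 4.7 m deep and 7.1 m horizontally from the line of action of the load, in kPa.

Boussinesq vertical stress below a point load on an elastic half-space:
Δσ_z = 3P/(2πz²) · [1 + (r/z)²]^(−5/2)
r/z = 7.1/4.7 = 1.5106; [1+(r/z)²]^(−5/2) = 0.051244.
Δσ_z = 3×971/(2π×4.7²) × 0.051244 = 20.988 × 0.051244 = 1.076 kPa

Δσ_z ≈ 1.08 kPa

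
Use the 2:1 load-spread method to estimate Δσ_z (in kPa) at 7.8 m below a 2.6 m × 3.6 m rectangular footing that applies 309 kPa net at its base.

Δσ_z ≈ 24.4 kPa

By the 2:1 method the load spreads at 1 horizontal : 2 vertical, so at depth z the loaded area has grown by z in each plan dimension:
Δσ = qBL/((B+z)(L+z)) = 309×2.6×3.6/((2.6+7.8)(3.6+7.8)) = 24.395 kPa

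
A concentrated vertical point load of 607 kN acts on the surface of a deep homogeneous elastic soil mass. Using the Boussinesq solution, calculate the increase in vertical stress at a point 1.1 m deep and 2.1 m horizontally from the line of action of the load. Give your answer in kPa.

Δσ_z ≈ 5.15 kPa

Boussinesq vertical stress below a point load on an elastic half-space:
Δσ_z = 3P/(2πz²) · [1 + (r/z)²]^(−5/2)
r/z = 2.1/1.1 = 1.9091; [1+(r/z)²]^(−5/2) = 0.021509.
Δσ_z = 3×607/(2π×1.1²) × 0.021509 = 239.52 × 0.021509 = 5.152 kPa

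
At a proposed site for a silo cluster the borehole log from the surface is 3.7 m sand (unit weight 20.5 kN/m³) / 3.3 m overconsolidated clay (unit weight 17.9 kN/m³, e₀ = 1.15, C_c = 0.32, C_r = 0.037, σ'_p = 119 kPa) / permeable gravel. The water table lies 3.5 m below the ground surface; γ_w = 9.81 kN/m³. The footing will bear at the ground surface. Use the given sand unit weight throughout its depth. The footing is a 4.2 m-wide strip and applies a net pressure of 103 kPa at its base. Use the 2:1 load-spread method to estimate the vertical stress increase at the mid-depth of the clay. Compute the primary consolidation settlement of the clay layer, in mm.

S_c ≈ 30.6 mm

Mid-depth of clay below the ground surface: z = 3.7 + 3.3/2 = 5.35 m.
Total vertical stress at mid-clay: σ_v = 20.5×3.7 + 17.9×1.65 = 105.39 kPa.
Pore pressure: u = 9.81×(5.35 − 3.5) = 18.149 kPa.
Initial effective stress: σ'_0 = σ_v − u = 105.39 − 18.149 = 87.241 kPa.
Stress increase at mid-clay by the 2:1 spreading method:
Δσ = qB/(B+z) = 103×4.2/(4.2+5.35) = 45.298 kPa
Final effective stress: σ'_f = 87.241 + 45.298 = 132.54 kPa.
σ'_f = 132.54 > σ'_p = 119 kPa, so the stress path crosses the preconsolidation pressure — recompression up to σ'_p, then virgin compression beyond:
S_c = H/(1+e₀)·[C_r·log₁₀(σ'_p/σ'_0) + C_c·log₁₀(σ'_f/σ'_p)]
    = 3.3/2.15 × [0.037×log₁₀(119/87.241) + 0.32×log₁₀(132.54/119)]
    = 1.5349 × [0.0049886 + 0.014976] = 0.03064 m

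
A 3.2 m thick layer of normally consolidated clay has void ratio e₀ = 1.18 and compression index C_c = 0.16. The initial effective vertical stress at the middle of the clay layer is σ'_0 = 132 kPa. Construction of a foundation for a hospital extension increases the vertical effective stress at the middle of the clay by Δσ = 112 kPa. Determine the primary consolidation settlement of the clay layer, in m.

Final effective stress: σ'_f = σ'_0 + Δσ = 132 + 112 = 244 kPa.
Normally consolidated clay, so the full stress increment lies on the virgin compression line:
S_c = C_c·H/(1+e₀)·log₁₀(σ'_f/σ'_0) = 0.16×3.2/(1+1.18)×log₁₀(244/132)
    = 0.23486 × 0.26682 = 0.06267 m

S_c ≈ 0.0627 m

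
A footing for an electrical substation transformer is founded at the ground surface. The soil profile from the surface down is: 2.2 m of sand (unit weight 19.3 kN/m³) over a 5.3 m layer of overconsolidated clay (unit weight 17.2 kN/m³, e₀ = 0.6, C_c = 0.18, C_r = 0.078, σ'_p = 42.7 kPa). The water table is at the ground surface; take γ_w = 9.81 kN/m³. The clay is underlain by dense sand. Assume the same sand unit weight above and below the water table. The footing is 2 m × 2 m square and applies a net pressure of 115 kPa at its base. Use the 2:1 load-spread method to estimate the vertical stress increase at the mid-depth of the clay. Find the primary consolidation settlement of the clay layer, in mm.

Mid-depth of clay below the ground surface: z = 2.2 + 5.3/2 = 4.85 m.
Total vertical stress at mid-clay: σ_v = 19.3×2.2 + 17.2×2.65 = 88.04 kPa.
Pore pressure: u = 9.81×(4.85 − 0) = 47.578 kPa.
Initial effective stress: σ'_0 = σ_v − u = 88.04 − 47.578 = 40.462 kPa.
Stress increase at mid-clay by the 2:1 spreading method:
Δσ = qBL/((B+z)(L+z)) = 115×2×2/((2+4.85)(2+4.85)) = 9.8034 kPa
Final effective stress: σ'_f = 40.462 + 9.8034 = 50.265 kPa.
σ'_f = 50.265 > σ'_p = 42.7 kPa, so the stress path crosses the preconsolidation pressure — recompression up to σ'_p, then virgin compression beyond:
S_c = H/(1+e₀)·[C_r·log₁₀(σ'_p/σ'_0) + C_c·log₁₀(σ'_f/σ'_p)]
    = 5.3/1.6 × [0.078×log₁₀(42.7/40.462) + 0.18×log₁₀(50.265/42.7)]
    = 3.3125 × [0.0018237 + 0.012751] = 0.04828 m

S_c ≈ 48.3 mm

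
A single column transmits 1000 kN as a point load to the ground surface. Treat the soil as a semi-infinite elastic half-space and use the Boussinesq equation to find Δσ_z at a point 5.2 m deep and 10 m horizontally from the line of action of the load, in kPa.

Boussinesq vertical stress below a point load on an elastic half-space:
Δσ_z = 3P/(2πz²) · [1 + (r/z)²]^(−5/2)
r/z = 10/5.2 = 1.9231; [1+(r/z)²]^(−5/2) = 0.020901.
Δσ_z = 3×1000/(2π×5.2²) × 0.020901 = 17.658 × 0.020901 = 0.3691 kPa

Δσ_z ≈ 0.369 kPa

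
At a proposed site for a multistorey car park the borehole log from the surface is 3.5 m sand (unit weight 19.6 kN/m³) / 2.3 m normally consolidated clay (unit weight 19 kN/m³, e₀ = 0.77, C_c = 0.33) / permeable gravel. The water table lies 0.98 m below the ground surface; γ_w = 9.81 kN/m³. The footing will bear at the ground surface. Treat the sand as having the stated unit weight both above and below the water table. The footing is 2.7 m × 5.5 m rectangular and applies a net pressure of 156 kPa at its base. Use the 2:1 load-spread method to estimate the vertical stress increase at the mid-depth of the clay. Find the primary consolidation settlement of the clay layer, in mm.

Mid-depth of clay below the ground surface: z = 3.5 + 2.3/2 = 4.65 m.
Total vertical stress at mid-clay: σ_v = 19.6×3.5 + 19×1.15 = 90.45 kPa.
Pore pressure: u = 9.81×(4.65 − 0.98) = 36.003 kPa.
Initial effective stress: σ'_0 = σ_v − u = 90.45 − 36.003 = 54.447 kPa.
Stress increase at mid-clay by the 2:1 spreading method:
Δσ = qBL/((B+z)(L+z)) = 156×2.7×5.5/((2.7+4.65)(5.5+4.65)) = 31.053 kPa
Final effective stress: σ'_f = σ'_0 + Δσ = 54.447 + 31.053 = 85.5 kPa.
Normally consolidated clay, so the full stress increment lies on the virgin compression line:
S_c = C_c·H/(1+e₀)·log₁₀(σ'_f/σ'_0) = 0.33×2.3/(1+0.77)×log₁₀(85.5/54.447)
    = 0.42881 × 0.19599 = 0.08404 m

S_c ≈ 84 mm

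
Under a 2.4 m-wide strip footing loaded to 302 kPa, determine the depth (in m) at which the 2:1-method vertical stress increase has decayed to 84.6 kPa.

2:1 spreading — at depth z the loaded area has grown by z in each plan dimension:
qB/(B+z) = Δσ_z ⇒ z = qB/Δσ_z − B = 302×2.4/84.6 − 2.4 = 6.167 m

z ≈ 6.17 m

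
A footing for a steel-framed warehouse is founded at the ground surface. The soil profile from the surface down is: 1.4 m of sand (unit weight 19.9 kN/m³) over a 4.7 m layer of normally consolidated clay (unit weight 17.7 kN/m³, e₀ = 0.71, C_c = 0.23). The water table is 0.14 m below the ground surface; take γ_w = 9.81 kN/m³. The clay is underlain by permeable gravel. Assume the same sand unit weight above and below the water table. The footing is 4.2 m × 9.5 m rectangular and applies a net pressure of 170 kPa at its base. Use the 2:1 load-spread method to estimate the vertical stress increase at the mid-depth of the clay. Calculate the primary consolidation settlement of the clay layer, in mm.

Mid-depth of clay below the ground surface: z = 1.4 + 4.7/2 = 3.75 m.
Total vertical stress at mid-clay: σ_v = 19.9×1.4 + 17.7×2.35 = 69.455 kPa.
Pore pressure: u = 9.81×(3.75 − 0.14) = 35.414 kPa.
Initial effective stress: σ'_0 = σ_v − u = 69.455 − 35.414 = 34.041 kPa.
Stress increase at mid-clay by the 2:1 spreading method:
Δσ = qBL/((B+z)(L+z)) = 170×4.2×9.5/((4.2+3.75)(9.5+3.75)) = 64.393 kPa
Final effective stress: σ'_f = σ'_0 + Δσ = 34.041 + 64.393 = 98.434 kPa.
Normally consolidated clay, so the full stress increment lies on the virgin compression line:
S_c = C_c·H/(1+e₀)·log₁₀(σ'_f/σ'_0) = 0.23×4.7/(1+0.71)×log₁₀(98.434/34.041)
    = 0.63216 × 0.46114 = 0.2915 m

S_c ≈ 292 mm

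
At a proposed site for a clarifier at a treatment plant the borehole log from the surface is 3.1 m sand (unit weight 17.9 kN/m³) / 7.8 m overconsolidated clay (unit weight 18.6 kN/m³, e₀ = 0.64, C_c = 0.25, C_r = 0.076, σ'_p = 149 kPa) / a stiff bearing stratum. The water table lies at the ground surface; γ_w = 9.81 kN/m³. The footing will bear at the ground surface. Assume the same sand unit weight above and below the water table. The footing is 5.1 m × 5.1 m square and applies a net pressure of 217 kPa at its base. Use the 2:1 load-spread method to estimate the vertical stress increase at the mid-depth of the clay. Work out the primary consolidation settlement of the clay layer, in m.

Mid-depth of clay below the ground surface: z = 3.1 + 7.8/2 = 7 m.
Total vertical stress at mid-clay: σ_v = 17.9×3.1 + 18.6×3.9 = 128.03 kPa.
Pore pressure: u = 9.81×(7 − 0) = 68.67 kPa.
Initial effective stress: σ'_0 = σ_v − u = 128.03 − 68.67 = 59.36 kPa.
Stress increase at mid-clay by the 2:1 spreading method:
Δσ = qBL/((B+z)(L+z)) = 217×5.1×5.1/((5.1+7)(5.1+7)) = 38.55 kPa
Final effective stress: σ'_f = 59.36 + 38.55 = 97.91 kPa.
σ'_f = 97.91 ≤ σ'_p = 149 kPa, so the clay remains overconsolidated and only the recompression index applies:
S_c = C_r·H/(1+e₀)·log₁₀(σ'_f/σ'_0) = 0.076×7.8/1.64×log₁₀(97.91/59.36)
    = 0.36146 × 0.21733 = 0.07856 m

S_c ≈ 0.0786 m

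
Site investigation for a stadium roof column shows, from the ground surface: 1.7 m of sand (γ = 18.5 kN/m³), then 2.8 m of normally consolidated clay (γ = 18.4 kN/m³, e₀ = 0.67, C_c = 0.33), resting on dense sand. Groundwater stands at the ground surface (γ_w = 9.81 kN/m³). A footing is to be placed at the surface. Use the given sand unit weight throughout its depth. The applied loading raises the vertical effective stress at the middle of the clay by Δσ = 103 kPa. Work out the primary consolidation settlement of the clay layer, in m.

Mid-depth of clay below the ground surface: z = 1.7 + 2.8/2 = 3.1 m.
Total vertical stress at mid-clay: σ_v = 18.5×1.7 + 18.4×1.4 = 57.21 kPa.
Pore pressure: u = 9.81×(3.1 − 0) = 30.411 kPa.
Initial effective stress: σ'_0 = σ_v − u = 57.21 − 30.411 = 26.799 kPa.
Final effective stress: σ'_f = σ'_0 + Δσ = 26.799 + 103 = 129.8 kPa.
Normally consolidated clay, so the full stress increment lies on the virgin compression line:
S_c = C_c·H/(1+e₀)·log₁₀(σ'_f/σ'_0) = 0.33×2.8/(1+0.67)×log₁₀(129.8/26.799)
    = 0.55329 × 0.68516 = 0.3791 m

S_c ≈ 0.379 m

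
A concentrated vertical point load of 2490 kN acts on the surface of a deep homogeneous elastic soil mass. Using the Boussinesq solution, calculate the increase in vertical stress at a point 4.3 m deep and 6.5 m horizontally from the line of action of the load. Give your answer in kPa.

Boussinesq vertical stress below a point load on an elastic half-space:
Δσ_z = 3P/(2πz²) · [1 + (r/z)²]^(−5/2)
r/z = 6.5/4.3 = 1.5116; [1+(r/z)²]^(−5/2) = 0.051128.
Δσ_z = 3×2490/(2π×4.3²) × 0.051128 = 64.299 × 0.051128 = 3.287 kPa

Δσ_z ≈ 3.29 kPa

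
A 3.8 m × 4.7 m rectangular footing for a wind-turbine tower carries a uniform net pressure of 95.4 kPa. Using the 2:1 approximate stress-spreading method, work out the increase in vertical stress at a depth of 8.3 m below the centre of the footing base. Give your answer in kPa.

By the 2:1 method the load spreads at 1 horizontal : 2 vertical, so at depth z the loaded area has grown by z in each plan dimension:
Δσ = qBL/((B+z)(L+z)) = 95.4×3.8×4.7/((3.8+8.3)(4.7+8.3)) = 10.832 kPa

Δσ_z ≈ 10.8 kPa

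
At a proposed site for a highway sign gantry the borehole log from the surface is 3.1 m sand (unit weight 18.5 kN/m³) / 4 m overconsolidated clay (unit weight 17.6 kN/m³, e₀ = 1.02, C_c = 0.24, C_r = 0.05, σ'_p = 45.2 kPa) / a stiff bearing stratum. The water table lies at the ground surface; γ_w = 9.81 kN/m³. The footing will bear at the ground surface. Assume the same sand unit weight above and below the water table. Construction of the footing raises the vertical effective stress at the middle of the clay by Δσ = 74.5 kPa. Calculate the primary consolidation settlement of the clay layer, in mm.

Mid-depth of clay below the ground surface: z = 3.1 + 4/2 = 5.1 m.
Total vertical stress at mid-clay: σ_v = 18.5×3.1 + 17.6×2 = 92.55 kPa.
Pore pressure: u = 9.81×(5.1 − 0) = 50.031 kPa.
Initial effective stress: σ'_0 = σ_v − u = 92.55 − 50.031 = 42.519 kPa.
Final effective stress: σ'_f = 42.519 + 74.5 = 117.02 kPa.
σ'_f = 117.02 > σ'_p = 45.2 kPa, so the stress path crosses the preconsolidation pressure — recompression up to σ'_p, then virgin compression beyond:
S_c = H/(1+e₀)·[C_r·log₁₀(σ'_p/σ'_0) + C_c·log₁₀(σ'_f/σ'_p)]
    = 4/2.02 × [0.05×log₁₀(45.2/42.519) + 0.24×log₁₀(117.02/45.2)]
    = 1.9802 × [0.0013278 + 0.099149] = 0.199 m

S_c ≈ 199 mm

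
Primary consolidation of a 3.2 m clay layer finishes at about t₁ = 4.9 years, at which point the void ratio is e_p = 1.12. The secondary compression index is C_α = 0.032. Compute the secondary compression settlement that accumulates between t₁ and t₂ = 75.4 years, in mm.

S_s ≈ 57.3 mm

Secondary compression: S_s = C_α·H/(1+e_p)·log₁₀(t₂/t₁)
S_s = 0.032×3.2/(1+1.12)×log₁₀(75.4/4.9)
    = 0.0483 × 1.187 = 0.05734 m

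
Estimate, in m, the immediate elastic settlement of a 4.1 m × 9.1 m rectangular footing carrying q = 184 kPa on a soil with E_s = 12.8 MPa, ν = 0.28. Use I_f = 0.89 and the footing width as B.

Immediate (elastic) settlement: S_e = q·B·(1−ν²)/E_s · I_f.
E_s = 12.8 MPa = 12800 kPa.
S_e = 184 × 4.1 × (1 − 0.28²) / 12800 × 0.89
    = 184 × 4.1 × 0.9216 / 12800 × 0.89
    = 0.04834 m

S_e ≈ 0.0483 m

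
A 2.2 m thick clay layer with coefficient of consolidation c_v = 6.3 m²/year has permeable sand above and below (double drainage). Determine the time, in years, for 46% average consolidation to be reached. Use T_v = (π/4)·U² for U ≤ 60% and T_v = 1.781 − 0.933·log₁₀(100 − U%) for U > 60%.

Drainage path length: H_d = H/2 = 1.1 m (double drainage).
U ≤ 60%: T_v = (π/4)·U² = (π/4)×0.46² = 0.16619.
t = T_v·H_d²/c_v = 0.16619×1.1²/6.3 = 0.03192 years.

t ≈ 0.0319 years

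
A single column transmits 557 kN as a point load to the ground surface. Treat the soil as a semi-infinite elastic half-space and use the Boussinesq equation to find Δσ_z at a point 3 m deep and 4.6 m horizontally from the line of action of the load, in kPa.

Boussinesq vertical stress below a point load on an elastic half-space:
Δσ_z = 3P/(2πz²) · [1 + (r/z)²]^(−5/2)
r/z = 4.6/3 = 1.5333; [1+(r/z)²]^(−5/2) = 0.048644.
Δσ_z = 3×557/(2π×3²) × 0.048644 = 29.55 × 0.048644 = 1.437 kPa

Δσ_z ≈ 1.44 kPa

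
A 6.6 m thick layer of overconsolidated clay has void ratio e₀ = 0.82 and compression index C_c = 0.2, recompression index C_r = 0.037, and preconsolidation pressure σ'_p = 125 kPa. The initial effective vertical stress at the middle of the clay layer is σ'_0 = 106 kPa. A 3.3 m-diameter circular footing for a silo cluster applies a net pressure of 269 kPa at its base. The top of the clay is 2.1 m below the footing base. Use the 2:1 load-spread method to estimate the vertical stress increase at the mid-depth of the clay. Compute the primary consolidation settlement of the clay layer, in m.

S_c ≈ 0.0557 m

Mid-depth of clay below the footing base: z = 2.1 + 6.6/2 = 5.4 m.
Stress increase at mid-clay by the 2:1 spreading method:
Δσ ≈ qD²/(D+z)² = 269×3.3²/(3.3+5.4)² = 38.703 kPa
Final effective stress: σ'_f = 106 + 38.703 = 144.7 kPa.
σ'_f = 144.7 > σ'_p = 125 kPa, so the stress path crosses the preconsolidation pressure — recompression up to σ'_p, then virgin compression beyond:
S_c = H/(1+e₀)·[C_r·log₁₀(σ'_p/σ'_0) + C_c·log₁₀(σ'_f/σ'_p)]
    = 6.6/1.82 × [0.037×log₁₀(125/106) + 0.2×log₁₀(144.7/125)]
    = 3.6264 × [0.0026494 + 0.012712] = 0.05571 m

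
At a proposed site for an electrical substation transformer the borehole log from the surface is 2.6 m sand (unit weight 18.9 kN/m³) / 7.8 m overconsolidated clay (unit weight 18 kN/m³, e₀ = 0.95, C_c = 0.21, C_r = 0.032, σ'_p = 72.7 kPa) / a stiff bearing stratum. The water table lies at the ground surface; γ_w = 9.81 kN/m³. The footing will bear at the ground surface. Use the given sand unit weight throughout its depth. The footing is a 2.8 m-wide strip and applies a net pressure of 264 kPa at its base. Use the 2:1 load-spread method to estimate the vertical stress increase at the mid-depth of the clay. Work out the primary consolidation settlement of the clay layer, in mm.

Mid-depth of clay below the ground surface: z = 2.6 + 7.8/2 = 6.5 m.
Total vertical stress at mid-clay: σ_v = 18.9×2.6 + 18×3.9 = 119.34 kPa.
Pore pressure: u = 9.81×(6.5 − 0) = 63.765 kPa.
Initial effective stress: σ'_0 = σ_v − u = 119.34 − 63.765 = 55.575 kPa.
Stress increase at mid-clay by the 2:1 spreading method:
Δσ = qB/(B+z) = 264×2.8/(2.8+6.5) = 79.484 kPa
Final effective stress: σ'_f = 55.575 + 79.484 = 135.06 kPa.
σ'_f = 135.06 > σ'_p = 72.7 kPa, so the stress path crosses the preconsolidation pressure — recompression up to σ'_p, then virgin compression beyond:
S_c = H/(1+e₀)·[C_r·log₁₀(σ'_p/σ'_0) + C_c·log₁₀(σ'_f/σ'_p)]
    = 7.8/1.95 × [0.032×log₁₀(72.7/55.575) + 0.21×log₁₀(135.06/72.7)]
    = 4 × [0.003733 + 0.056488] = 0.2409 m

S_c ≈ 241 mm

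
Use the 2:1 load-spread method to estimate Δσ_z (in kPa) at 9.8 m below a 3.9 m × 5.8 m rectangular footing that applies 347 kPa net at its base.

By the 2:1 method the load spreads at 1 horizontal : 2 vertical, so at depth z the loaded area has grown by z in each plan dimension:
Δσ = qBL/((B+z)(L+z)) = 347×3.9×5.8/((3.9+9.8)(5.8+9.8)) = 36.726 kPa

Δσ_z ≈ 36.7 kPa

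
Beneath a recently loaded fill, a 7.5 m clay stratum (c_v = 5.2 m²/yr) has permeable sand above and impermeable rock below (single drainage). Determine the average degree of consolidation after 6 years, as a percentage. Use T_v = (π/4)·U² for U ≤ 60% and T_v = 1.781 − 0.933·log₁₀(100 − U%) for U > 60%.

Drainage path length: H_d = H = 7.5 m (single drainage).
T_v = c_v·t/H_d² = 5.2×6/7.5² = 0.55467.
T_v = 0.55467 corresponds to the U > 60% branch:
U = 1 − 10^((1.781 − T_v)/0.933)/100 = 0.7937

U ≈ 79.4 %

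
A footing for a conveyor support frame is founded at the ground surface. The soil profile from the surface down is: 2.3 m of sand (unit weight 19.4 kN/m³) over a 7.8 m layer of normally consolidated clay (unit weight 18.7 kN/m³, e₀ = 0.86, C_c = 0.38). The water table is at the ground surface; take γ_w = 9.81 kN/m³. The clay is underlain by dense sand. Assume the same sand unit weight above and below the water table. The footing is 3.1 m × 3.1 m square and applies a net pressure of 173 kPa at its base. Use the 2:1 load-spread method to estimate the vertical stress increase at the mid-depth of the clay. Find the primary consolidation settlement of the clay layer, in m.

S_c ≈ 0.202 m

Mid-depth of clay below the ground surface: z = 2.3 + 7.8/2 = 6.2 m.
Total vertical stress at mid-clay: σ_v = 19.4×2.3 + 18.7×3.9 = 117.55 kPa.
Pore pressure: u = 9.81×(6.2 − 0) = 60.822 kPa.
Initial effective stress: σ'_0 = σ_v − u = 117.55 − 60.822 = 56.728 kPa.
Stress increase at mid-clay by the 2:1 spreading method:
Δσ = qBL/((B+z)(L+z)) = 173×3.1×3.1/((3.1+6.2)(3.1+6.2)) = 19.222 kPa
Final effective stress: σ'_f = σ'_0 + Δσ = 56.728 + 19.222 = 75.95 kPa.
Normally consolidated clay, so the full stress increment lies on the virgin compression line:
S_c = C_c·H/(1+e₀)·log₁₀(σ'_f/σ'_0) = 0.38×7.8/(1+0.86)×log₁₀(75.95/56.728)
    = 1.5935 × 0.12673 = 0.2019 m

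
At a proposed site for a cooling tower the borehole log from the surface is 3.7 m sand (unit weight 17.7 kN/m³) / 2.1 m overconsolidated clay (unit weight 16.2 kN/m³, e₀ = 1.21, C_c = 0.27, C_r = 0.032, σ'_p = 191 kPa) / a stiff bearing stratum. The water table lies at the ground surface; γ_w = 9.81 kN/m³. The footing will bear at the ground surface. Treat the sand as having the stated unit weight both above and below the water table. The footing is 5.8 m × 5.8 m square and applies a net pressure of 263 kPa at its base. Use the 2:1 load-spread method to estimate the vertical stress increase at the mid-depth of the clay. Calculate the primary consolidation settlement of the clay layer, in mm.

S_c ≈ 15.4 mm

Mid-depth of clay below the ground surface: z = 3.7 + 2.1/2 = 4.75 m.
Total vertical stress at mid-clay: σ_v = 17.7×3.7 + 16.2×1.05 = 82.5 kPa.
Pore pressure: u = 9.81×(4.75 − 0) = 46.598 kPa.
Initial effective stress: σ'_0 = σ_v − u = 82.5 − 46.598 = 35.902 kPa.
Stress increase at mid-clay by the 2:1 spreading method:
Δσ = qBL/((B+z)(L+z)) = 263×5.8×5.8/((5.8+4.75)(5.8+4.75)) = 79.489 kPa
Final effective stress: σ'_f = 35.902 + 79.489 = 115.39 kPa.
σ'_f = 115.39 ≤ σ'_p = 191 kPa, so the clay remains overconsolidated and only the recompression index applies:
S_c = C_r·H/(1+e₀)·log₁₀(σ'_f/σ'_0) = 0.032×2.1/2.21×log₁₀(115.39/35.902)
    = 0.030407 × 0.50705 = 0.01542 m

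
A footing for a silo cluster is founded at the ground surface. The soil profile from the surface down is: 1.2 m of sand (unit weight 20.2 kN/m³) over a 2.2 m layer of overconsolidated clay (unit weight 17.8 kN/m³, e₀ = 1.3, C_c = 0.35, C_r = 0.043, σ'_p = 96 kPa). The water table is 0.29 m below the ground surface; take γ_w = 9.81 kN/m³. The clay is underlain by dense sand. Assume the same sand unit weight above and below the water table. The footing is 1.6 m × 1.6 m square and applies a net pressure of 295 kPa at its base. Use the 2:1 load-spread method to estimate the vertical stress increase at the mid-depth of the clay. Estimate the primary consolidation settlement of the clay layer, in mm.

S_c ≈ 20 mm

Mid-depth of clay below the ground surface: z = 1.2 + 2.2/2 = 2.3 m.
Total vertical stress at mid-clay: σ_v = 20.2×1.2 + 17.8×1.1 = 43.82 kPa.
Pore pressure: u = 9.81×(2.3 − 0.29) = 19.718 kPa.
Initial effective stress: σ'_0 = σ_v − u = 43.82 − 19.718 = 24.102 kPa.
Stress increase at mid-clay by the 2:1 spreading method:
Δσ = qBL/((B+z)(L+z)) = 295×1.6×1.6/((1.6+2.3)(1.6+2.3)) = 49.652 kPa
Final effective stress: σ'_f = 24.102 + 49.652 = 73.754 kPa.
σ'_f = 73.754 ≤ σ'_p = 96 kPa, so the clay remains overconsolidated and only the recompression index applies:
S_c = C_r·H/(1+e₀)·log₁₀(σ'_f/σ'_0) = 0.043×2.2/2.3×log₁₀(73.754/24.102)
    = 0.04113 × 0.48573 = 0.01998 m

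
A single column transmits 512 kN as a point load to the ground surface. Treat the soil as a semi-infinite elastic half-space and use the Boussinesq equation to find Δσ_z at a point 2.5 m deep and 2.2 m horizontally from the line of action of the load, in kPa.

Δσ_z ≈ 9.33 kPa

Boussinesq vertical stress below a point load on an elastic half-space:
Δσ_z = 3P/(2πz²) · [1 + (r/z)²]^(−5/2)
r/z = 2.2/2.5 = 0.88; [1+(r/z)²]^(−5/2) = 0.23844.
Δσ_z = 3×512/(2π×2.5²) × 0.23844 = 39.114 × 0.23844 = 9.326 kPa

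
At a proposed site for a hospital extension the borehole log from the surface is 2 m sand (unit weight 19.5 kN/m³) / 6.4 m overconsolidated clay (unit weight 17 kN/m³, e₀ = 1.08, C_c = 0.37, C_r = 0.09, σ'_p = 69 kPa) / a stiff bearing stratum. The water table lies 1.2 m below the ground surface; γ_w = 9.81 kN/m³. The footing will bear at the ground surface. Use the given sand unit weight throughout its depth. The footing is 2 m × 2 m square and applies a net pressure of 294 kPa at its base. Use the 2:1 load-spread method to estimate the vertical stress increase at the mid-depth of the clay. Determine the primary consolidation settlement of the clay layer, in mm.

S_c ≈ 82.4 mm

Mid-depth of clay below the ground surface: z = 2 + 6.4/2 = 5.2 m.
Total vertical stress at mid-clay: σ_v = 19.5×2 + 17×3.2 = 93.4 kPa.
Pore pressure: u = 9.81×(5.2 − 1.2) = 39.24 kPa.
Initial effective stress: σ'_0 = σ_v − u = 93.4 − 39.24 = 54.16 kPa.
Stress increase at mid-clay by the 2:1 spreading method:
Δσ = qBL/((B+z)(L+z)) = 294×2×2/((2+5.2)(2+5.2)) = 22.685 kPa
Final effective stress: σ'_f = 54.16 + 22.685 = 76.845 kPa.
σ'_f = 76.845 > σ'_p = 69 kPa, so the stress path crosses the preconsolidation pressure — recompression up to σ'_p, then virgin compression beyond:
S_c = H/(1+e₀)·[C_r·log₁₀(σ'_p/σ'_0) + C_c·log₁₀(σ'_f/σ'_p)]
    = 6.4/2.08 × [0.09×log₁₀(69/54.16) + 0.37×log₁₀(76.845/69)]
    = 3.0769 × [0.0094653 + 0.017304] = 0.08237 m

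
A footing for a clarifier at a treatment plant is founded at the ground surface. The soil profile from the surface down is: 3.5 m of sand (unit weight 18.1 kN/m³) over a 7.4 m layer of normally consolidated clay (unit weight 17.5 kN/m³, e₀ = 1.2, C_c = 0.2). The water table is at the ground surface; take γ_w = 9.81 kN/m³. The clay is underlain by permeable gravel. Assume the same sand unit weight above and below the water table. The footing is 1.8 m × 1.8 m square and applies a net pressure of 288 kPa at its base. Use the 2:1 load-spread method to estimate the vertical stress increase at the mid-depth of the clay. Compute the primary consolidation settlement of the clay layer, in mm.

Mid-depth of clay below the ground surface: z = 3.5 + 7.4/2 = 7.2 m.
Total vertical stress at mid-clay: σ_v = 18.1×3.5 + 17.5×3.7 = 128.1 kPa.
Pore pressure: u = 9.81×(7.2 − 0) = 70.632 kPa.
Initial effective stress: σ'_0 = σ_v − u = 128.1 − 70.632 = 57.468 kPa.
Stress increase at mid-clay by the 2:1 spreading method:
Δσ = qBL/((B+z)(L+z)) = 288×1.8×1.8/((1.8+7.2)(1.8+7.2)) = 11.52 kPa
Final effective stress: σ'_f = σ'_0 + Δσ = 57.468 + 11.52 = 68.988 kPa.
Normally consolidated clay, so the full stress increment lies on the virgin compression line:
S_c = C_c·H/(1+e₀)·log₁₀(σ'_f/σ'_0) = 0.2×7.4/(1+1.2)×log₁₀(68.988/57.468)
    = 0.67273 × 0.079347 = 0.05338 m

S_c ≈ 53.4 mm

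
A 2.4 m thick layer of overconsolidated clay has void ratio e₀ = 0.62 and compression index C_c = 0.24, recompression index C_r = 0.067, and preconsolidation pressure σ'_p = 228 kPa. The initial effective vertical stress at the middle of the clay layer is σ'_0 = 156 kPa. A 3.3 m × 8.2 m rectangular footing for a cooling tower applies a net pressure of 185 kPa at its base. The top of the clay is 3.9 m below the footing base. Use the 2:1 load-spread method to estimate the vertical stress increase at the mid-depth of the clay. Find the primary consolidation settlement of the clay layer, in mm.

Mid-depth of clay below the footing base: z = 3.9 + 2.4/2 = 5.1 m.
Stress increase at mid-clay by the 2:1 spreading method:
Δσ = qBL/((B+z)(L+z)) = 185×3.3×8.2/((3.3+5.1)(8.2+5.1)) = 44.809 kPa
Final effective stress: σ'_f = 156 + 44.809 = 200.81 kPa.
σ'_f = 200.81 ≤ σ'_p = 228 kPa, so the clay remains overconsolidated and only the recompression index applies:
S_c = C_r·H/(1+e₀)·log₁₀(σ'_f/σ'_0) = 0.067×2.4/1.62×log₁₀(200.81/156)
    = 0.099261 × 0.10966 = 0.01088 m

S_c ≈ 10.9 mm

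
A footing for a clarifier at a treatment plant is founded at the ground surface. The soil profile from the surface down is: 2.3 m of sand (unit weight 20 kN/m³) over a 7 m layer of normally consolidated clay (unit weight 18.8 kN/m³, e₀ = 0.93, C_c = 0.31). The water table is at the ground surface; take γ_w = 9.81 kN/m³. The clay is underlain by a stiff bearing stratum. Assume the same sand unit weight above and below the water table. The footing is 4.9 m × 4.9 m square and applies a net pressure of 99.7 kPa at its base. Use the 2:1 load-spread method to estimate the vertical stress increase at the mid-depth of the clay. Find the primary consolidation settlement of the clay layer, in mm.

S_c ≈ 158 mm

Mid-depth of clay below the ground surface: z = 2.3 + 7/2 = 5.8 m.
Total vertical stress at mid-clay: σ_v = 20×2.3 + 18.8×3.5 = 111.8 kPa.
Pore pressure: u = 9.81×(5.8 − 0) = 56.898 kPa.
Initial effective stress: σ'_0 = σ_v − u = 111.8 − 56.898 = 54.902 kPa.
Stress increase at mid-clay by the 2:1 spreading method:
Δσ = qBL/((B+z)(L+z)) = 99.7×4.9×4.9/((4.9+5.8)(4.9+5.8)) = 20.908 kPa
Final effective stress: σ'_f = σ'_0 + Δσ = 54.902 + 20.908 = 75.81 kPa.
Normally consolidated clay, so the full stress increment lies on the virgin compression line:
S_c = C_c·H/(1+e₀)·log₁₀(σ'_f/σ'_0) = 0.31×7/(1+0.93)×log₁₀(75.81/54.902)
    = 1.1244 × 0.14014 = 0.1576 m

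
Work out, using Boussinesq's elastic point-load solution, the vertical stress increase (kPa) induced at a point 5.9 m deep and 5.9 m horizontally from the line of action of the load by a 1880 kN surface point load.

Δσ_z ≈ 4.56 kPa

Boussinesq vertical stress below a point load on an elastic half-space:
Δσ_z = 3P/(2πz²) · [1 + (r/z)²]^(−5/2)
r/z = 5.9/5.9 = 1; [1+(r/z)²]^(−5/2) = 0.17678.
Δσ_z = 3×1880/(2π×5.9²) × 0.17678 = 25.787 × 0.17678 = 4.559 kPa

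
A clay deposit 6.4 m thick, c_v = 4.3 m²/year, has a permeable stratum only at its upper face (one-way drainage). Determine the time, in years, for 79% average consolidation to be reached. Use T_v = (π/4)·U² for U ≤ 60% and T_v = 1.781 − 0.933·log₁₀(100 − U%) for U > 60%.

t ≈ 5.21 years

Drainage path length: H_d = H = 6.4 m (single drainage).
U > 60%: T_v = 1.781 − 0.933·log₁₀(100 − 79) = 0.54737.
t = T_v·H_d²/c_v = 0.54737×6.4²/4.3 = 5.214 years.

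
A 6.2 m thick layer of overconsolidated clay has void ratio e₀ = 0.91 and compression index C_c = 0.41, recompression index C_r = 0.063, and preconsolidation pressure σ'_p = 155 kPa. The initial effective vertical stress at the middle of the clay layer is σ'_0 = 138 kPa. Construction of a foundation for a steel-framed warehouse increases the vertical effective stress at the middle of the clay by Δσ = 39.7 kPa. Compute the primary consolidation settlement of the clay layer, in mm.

S_c ≈ 89.3 mm

Final effective stress: σ'_f = 138 + 39.7 = 177.7 kPa.
σ'_f = 177.7 > σ'_p = 155 kPa, so the stress path crosses the preconsolidation pressure — recompression up to σ'_p, then virgin compression beyond:
S_c = H/(1+e₀)·[C_r·log₁₀(σ'_p/σ'_0) + C_c·log₁₀(σ'_f/σ'_p)]
    = 6.2/1.91 × [0.063×log₁₀(155/138) + 0.41×log₁₀(177.7/155)]
    = 3.2461 × [0.0031785 + 0.024336] = 0.08931 m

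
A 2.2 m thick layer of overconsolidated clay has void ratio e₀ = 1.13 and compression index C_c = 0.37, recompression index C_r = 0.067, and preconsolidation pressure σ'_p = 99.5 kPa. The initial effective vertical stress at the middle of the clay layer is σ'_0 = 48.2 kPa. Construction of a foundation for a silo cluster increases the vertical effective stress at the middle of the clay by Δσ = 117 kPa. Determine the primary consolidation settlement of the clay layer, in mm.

S_c ≈ 106 mm

Final effective stress: σ'_f = 48.2 + 117 = 165.2 kPa.
σ'_f = 165.2 > σ'_p = 99.5 kPa, so the stress path crosses the preconsolidation pressure — recompression up to σ'_p, then virgin compression beyond:
S_c = H/(1+e₀)·[C_r·log₁₀(σ'_p/σ'_0) + C_c·log₁₀(σ'_f/σ'_p)]
    = 2.2/2.13 × [0.067×log₁₀(99.5/48.2) + 0.37×log₁₀(165.2/99.5)]
    = 1.0329 × [0.02109 + 0.081469] = 0.1059 m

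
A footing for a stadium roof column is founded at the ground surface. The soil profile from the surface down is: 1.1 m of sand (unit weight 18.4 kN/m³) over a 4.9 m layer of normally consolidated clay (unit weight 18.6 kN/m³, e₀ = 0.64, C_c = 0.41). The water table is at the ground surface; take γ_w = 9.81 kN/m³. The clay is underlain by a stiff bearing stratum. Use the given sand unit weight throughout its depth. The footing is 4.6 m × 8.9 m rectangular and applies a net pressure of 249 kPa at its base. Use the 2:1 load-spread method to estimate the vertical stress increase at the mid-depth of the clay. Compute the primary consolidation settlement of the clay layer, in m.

S_c ≈ 0.769 m

Mid-depth of clay below the ground surface: z = 1.1 + 4.9/2 = 3.55 m.
Total vertical stress at mid-clay: σ_v = 18.4×1.1 + 18.6×2.45 = 65.81 kPa.
Pore pressure: u = 9.81×(3.55 − 0) = 34.825 kPa.
Initial effective stress: σ'_0 = σ_v − u = 65.81 − 34.825 = 30.985 kPa.
Stress increase at mid-clay by the 2:1 spreading method:
Δσ = qBL/((B+z)(L+z)) = 249×4.6×8.9/((4.6+3.55)(8.9+3.55)) = 100.47 kPa
Final effective stress: σ'_f = σ'_0 + Δσ = 30.985 + 100.47 = 131.45 kPa.
Normally consolidated clay, so the full stress increment lies on the virgin compression line:
S_c = C_c·H/(1+e₀)·log₁₀(σ'_f/σ'_0) = 0.41×4.9/(1+0.64)×log₁₀(131.45/30.985)
    = 1.225 × 0.62761 = 0.7688 m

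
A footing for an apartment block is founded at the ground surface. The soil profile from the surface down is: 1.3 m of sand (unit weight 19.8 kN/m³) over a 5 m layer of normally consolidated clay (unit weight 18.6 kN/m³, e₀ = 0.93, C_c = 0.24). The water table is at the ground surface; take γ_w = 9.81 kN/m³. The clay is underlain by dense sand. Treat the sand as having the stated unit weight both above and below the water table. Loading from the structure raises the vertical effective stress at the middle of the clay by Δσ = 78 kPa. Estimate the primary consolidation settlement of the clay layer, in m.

S_c ≈ 0.317 m

Mid-depth of clay below the ground surface: z = 1.3 + 5/2 = 3.8 m.
Total vertical stress at mid-clay: σ_v = 19.8×1.3 + 18.6×2.5 = 72.24 kPa.
Pore pressure: u = 9.81×(3.8 − 0) = 37.278 kPa.
Initial effective stress: σ'_0 = σ_v − u = 72.24 − 37.278 = 34.962 kPa.
Final effective stress: σ'_f = σ'_0 + Δσ = 34.962 + 78 = 112.96 kPa.
Normally consolidated clay, so the full stress increment lies on the virgin compression line:
S_c = C_c·H/(1+e₀)·log₁₀(σ'_f/σ'_0) = 0.24×5/(1+0.93)×log₁₀(112.96/34.962)
    = 0.62176 × 0.50933 = 0.3167 m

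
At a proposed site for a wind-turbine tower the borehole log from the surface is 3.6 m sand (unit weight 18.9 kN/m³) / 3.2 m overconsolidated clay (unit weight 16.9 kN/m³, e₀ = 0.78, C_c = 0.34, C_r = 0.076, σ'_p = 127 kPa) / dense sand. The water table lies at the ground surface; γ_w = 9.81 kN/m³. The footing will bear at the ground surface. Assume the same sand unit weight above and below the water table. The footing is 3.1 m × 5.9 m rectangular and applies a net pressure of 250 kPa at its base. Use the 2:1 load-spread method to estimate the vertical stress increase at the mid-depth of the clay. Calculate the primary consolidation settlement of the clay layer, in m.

S_c ≈ 0.0448 m

Mid-depth of clay below the ground surface: z = 3.6 + 3.2/2 = 5.2 m.
Total vertical stress at mid-clay: σ_v = 18.9×3.6 + 16.9×1.6 = 95.08 kPa.
Pore pressure: u = 9.81×(5.2 − 0) = 51.012 kPa.
Initial effective stress: σ'_0 = σ_v − u = 95.08 − 51.012 = 44.068 kPa.
Stress increase at mid-clay by the 2:1 spreading method:
Δσ = qBL/((B+z)(L+z)) = 250×3.1×5.9/((3.1+5.2)(5.9+5.2)) = 49.631 kPa
Final effective stress: σ'_f = 44.068 + 49.631 = 93.699 kPa.
σ'_f = 93.699 ≤ σ'_p = 127 kPa, so the clay remains overconsolidated and only the recompression index applies:
S_c = C_r·H/(1+e₀)·log₁₀(σ'_f/σ'_0) = 0.076×3.2/1.78×log₁₀(93.699/44.068)
    = 0.13663 × 0.32761 = 0.04476 m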